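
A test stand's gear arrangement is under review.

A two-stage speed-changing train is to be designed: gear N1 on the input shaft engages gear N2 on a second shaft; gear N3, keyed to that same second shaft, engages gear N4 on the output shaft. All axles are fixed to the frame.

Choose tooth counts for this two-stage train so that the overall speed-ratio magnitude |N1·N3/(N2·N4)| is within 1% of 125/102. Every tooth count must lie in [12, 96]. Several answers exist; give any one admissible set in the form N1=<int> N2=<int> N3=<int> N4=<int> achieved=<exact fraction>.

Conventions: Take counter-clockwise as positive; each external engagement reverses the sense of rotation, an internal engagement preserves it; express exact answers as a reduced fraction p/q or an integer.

2-stage fixed-axis compound train for ratio 125/102
target = 125/102 in lowest terms: an exact hit needs N1·N3 = k·125 and N2·N4 = k·102 for one integer k, every count in [12, 96]; additionally prefer no 1:1 stage (N1 ≠ N2, N3 ≠ N4)
k = 1…2: no 1:1-free in-range split of k·125 and k·102 into factor pairs; take k = 3
k = 3: N1·N3 = 375 = 15·25, N2·N4 = 306 = 17·18
achieved = 15·25/(17·18) = 125/102; |achieved − target| = 0 ≤ 5/408 ✓

N1=15 N2=17 N3=25 N4=18 achieved=125/102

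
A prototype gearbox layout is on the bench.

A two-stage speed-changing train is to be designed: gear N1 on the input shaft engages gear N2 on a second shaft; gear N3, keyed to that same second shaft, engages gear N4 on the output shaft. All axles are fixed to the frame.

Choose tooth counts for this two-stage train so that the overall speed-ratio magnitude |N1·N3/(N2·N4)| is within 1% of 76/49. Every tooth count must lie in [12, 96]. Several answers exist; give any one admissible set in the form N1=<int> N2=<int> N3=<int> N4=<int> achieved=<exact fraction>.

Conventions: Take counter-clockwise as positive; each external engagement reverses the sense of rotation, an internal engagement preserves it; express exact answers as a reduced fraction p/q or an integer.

design class (target 76/49): fixed-axis compound train
target = 76/49 in lowest terms: an exact hit needs N1·N3 = k·76 and N2·N4 = k·49 for one integer k, every count in [12, 96]; additionally prefer no 1:1 stage (N1 ≠ N2, N3 ≠ N4)
k = 1…3: no 1:1-free in-range split of k·76 and k·49 into factor pairs; take k = 4
k = 4: N1·N3 = 304 = 16·19, N2·N4 = 196 = 14·14
achieved = 16·19/(14·14) = 76/49; |achieved − target| = 0 ≤ 19/1225 ✓

N1=16 N2=14 N3=19 N4=14 achieved=76/49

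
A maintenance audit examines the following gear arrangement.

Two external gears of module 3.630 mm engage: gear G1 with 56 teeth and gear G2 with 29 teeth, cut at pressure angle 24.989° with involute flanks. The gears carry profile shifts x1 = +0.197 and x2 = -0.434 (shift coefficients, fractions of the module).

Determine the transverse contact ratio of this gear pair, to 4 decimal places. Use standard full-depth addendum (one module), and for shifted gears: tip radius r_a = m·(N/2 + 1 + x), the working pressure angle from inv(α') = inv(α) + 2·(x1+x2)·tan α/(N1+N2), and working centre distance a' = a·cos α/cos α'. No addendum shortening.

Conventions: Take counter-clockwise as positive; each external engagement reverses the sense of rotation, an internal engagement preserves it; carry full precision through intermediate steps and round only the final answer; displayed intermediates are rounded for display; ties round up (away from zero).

topology: single-mesh involute geometry — m = 3.630, 56T/29T pair
base radii: r_b1 = 92.125369, r_b2 = 47.707780
tip radii: r_a1 = 105.985110, r_a2 = 54.689580
inv(α') = inv(24.989°) + 2·(+0.197-0.434)·tan α/(56+29) = 0.02733457  ⇒  α' = 24.28095°
a' = a·cos α / cos α' = 154.2750·cos 24.989°/cos 24.28095° = 153.403184
action lengths: √(r_a1²−r_b1²) = 52.400000, √(r_a2²−r_b2²) = 26.737948
base pitch p_b = π·m·cos α = 10.336442
CR = (52.400000 + 26.737948 − 153.403184·sin 24.28095°)/10.336442 = 1.553420
contact ratio ≈ 1.5534

1.5534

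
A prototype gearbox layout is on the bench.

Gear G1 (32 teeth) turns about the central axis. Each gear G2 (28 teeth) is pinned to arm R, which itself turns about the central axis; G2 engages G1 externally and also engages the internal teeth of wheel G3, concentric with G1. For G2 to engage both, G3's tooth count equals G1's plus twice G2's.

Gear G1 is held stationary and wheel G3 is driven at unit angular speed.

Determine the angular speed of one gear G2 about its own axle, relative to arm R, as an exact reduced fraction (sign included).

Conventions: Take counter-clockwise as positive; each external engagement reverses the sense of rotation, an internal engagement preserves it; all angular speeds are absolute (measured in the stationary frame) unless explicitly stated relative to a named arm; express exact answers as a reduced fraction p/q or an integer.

topology: planetary set — G1 32T / G2 28T / G3 88T, arm = carrier (Willis)
ring teeth: 32 + 2·28 = 88
32(ω_sun−ω_arm) = −88(ω_ring−ω_arm),  ω_sun = 0, ω_ring = 1
32(0−ω_arm) = −88(1−ω_arm)  ⇒  120·ω_arm = 88  ⇒  ω_arm = 11/15
sun–planet mesh: 32·(0−11/15) = −28·(ω_p−ω_arm)  ⇒  ω_p−ω_arm = 88/105
exact speed ratio = 88/105

88/105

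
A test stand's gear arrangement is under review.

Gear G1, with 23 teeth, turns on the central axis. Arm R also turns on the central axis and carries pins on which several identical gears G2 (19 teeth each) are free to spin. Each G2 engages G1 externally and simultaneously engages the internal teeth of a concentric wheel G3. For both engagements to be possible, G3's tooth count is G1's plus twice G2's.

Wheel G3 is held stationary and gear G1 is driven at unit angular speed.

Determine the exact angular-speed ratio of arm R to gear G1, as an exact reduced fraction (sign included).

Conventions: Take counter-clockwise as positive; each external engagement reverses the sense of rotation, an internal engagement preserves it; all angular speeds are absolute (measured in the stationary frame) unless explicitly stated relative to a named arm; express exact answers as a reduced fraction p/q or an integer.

23/84

recognized (axles ride arm R): planetary set, 23/19/61 teeth
ring teeth: 23 + 2·19 = 61
23(ω_sun−ω_arm) = −61(ω_ring−ω_arm),  ω_ring = 0, ω_sun = 1
23(1−ω_arm) = −61(0−ω_arm)  ⇒  84·ω_arm = 23  ⇒  ω_arm = 23/84
ω_out/ω_in = 23/84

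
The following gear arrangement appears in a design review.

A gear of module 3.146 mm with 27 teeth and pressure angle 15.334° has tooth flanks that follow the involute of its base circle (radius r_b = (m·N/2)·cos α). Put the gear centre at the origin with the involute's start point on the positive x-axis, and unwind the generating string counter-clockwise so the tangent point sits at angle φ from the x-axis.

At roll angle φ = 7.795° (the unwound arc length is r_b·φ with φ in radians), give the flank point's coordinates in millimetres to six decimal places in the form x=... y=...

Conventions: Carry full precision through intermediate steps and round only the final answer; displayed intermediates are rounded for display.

x=41.336367 y=0.034317

single-mesh involute tooth geometry (27T wheel at module 3.146)
pitch radius r_p = m·N/2 = 3.146·27/2 = 42.471000
base radius r_b = r_p·cos α = 42.471000·cos 15.334° = 40.959061
roll angle φ = 7.795° = 0.13604842 rad
x = r_b·(cos φ + φ·sin φ) = 41.336367
y = r_b·(sin φ − φ·cos φ) = 0.034317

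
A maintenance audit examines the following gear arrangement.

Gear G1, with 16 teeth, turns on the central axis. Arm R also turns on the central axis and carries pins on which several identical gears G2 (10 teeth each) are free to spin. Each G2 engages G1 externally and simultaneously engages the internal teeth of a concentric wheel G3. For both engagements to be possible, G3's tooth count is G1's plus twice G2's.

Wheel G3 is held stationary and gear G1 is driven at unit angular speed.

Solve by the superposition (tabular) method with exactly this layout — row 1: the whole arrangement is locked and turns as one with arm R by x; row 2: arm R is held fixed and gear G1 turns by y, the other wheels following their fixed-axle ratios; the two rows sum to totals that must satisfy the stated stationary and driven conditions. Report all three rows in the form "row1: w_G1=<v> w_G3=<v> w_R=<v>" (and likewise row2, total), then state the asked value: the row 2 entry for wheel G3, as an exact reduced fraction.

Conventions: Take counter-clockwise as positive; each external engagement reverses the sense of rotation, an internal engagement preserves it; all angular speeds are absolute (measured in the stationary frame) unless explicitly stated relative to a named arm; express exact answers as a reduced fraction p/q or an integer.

recognized (axles ride arm R): planetary set, 16/10/36 teeth
superposition row 1 [locked train]: every member turns x
superposition row 2 [arm held]: sun y, ring −(16/36)·y, arm 0
boundary: total ω_ring = x − (16/36)·y = 0 and total ω_sun = x + y = 1  ⇒  y = 9/13, x = 4/13
row 2 ring = −(16/36)·9/13 = -4/13
totals (row 1 + row 2): sun 4/13 + 9/13 = 1, ring 4/13 + (-4/13) = 0, arm 4/13 + 0 = 4/13
asked cell (row2, ring) = -4/13

row1: w_G1=4/13 w_G3=4/13 w_R=4/13
row2: w_G1=9/13 w_G3=-4/13 w_R=0
total: w_G1=1 w_G3=0 w_R=4/13
asked value: -4/13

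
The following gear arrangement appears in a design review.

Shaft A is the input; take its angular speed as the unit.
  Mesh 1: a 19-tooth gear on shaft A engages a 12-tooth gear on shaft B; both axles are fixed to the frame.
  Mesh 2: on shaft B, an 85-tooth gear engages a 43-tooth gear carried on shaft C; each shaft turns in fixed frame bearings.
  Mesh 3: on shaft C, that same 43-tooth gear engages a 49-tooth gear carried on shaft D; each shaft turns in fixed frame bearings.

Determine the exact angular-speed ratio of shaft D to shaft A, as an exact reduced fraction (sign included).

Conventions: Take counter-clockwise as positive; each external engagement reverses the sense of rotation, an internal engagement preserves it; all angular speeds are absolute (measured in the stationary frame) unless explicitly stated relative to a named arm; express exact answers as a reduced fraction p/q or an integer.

class = fixed-axis compound train [3 meshes; 3 ratios multiply, 3 sense flips]
mesh 1 [19T→12T]: running ratio 19/12, sense −
mesh 2 [85T→43T]: running ratio 1615/516, sense +
mesh 3 [43T→49T]: running ratio 1615/588, sense −
ω_out/ω_in = -1615/588

-1615/588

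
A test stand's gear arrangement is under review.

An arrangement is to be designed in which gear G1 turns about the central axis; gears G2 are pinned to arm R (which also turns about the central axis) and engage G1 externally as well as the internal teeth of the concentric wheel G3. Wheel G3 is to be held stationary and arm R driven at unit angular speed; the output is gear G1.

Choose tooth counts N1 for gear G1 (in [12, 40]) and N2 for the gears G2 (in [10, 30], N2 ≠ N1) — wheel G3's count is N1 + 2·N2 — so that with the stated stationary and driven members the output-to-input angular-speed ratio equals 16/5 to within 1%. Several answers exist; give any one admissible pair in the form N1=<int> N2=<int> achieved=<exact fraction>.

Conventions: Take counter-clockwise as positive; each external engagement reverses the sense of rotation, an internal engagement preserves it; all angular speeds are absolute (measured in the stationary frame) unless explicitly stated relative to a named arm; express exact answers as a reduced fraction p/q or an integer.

N1=20 N2=12 achieved=16/5

design class (target 16/5): planetary set
Willis with ω_ring = 0: ω_sun/ω_arm = (N1+N3)/N1; set equal to 16/5  ⇒  N3/N1 = 16/5 − 1 = 11/5
N3 = N1 + 2·N2  ⇒  N2/N1 = (N3/N1 − 1)/2 = (11/5 − 1)/2 = 3/5
smallest multiple with N1 ≥ 12 and N2 ≥ 10: k = 4  ⇒  N1 = 4·5 = 20, N2 = 4·3 = 12 (N1 ≤ 40, N2 ≤ 30, N2 ≠ N1 ✓), N3 = 20 + 2·12 = 44
check: (N1+N3)/N1 with N1 = 20, N3 = 44 gives 16/5; |achieved − target| = 0 ≤ 4/125 ✓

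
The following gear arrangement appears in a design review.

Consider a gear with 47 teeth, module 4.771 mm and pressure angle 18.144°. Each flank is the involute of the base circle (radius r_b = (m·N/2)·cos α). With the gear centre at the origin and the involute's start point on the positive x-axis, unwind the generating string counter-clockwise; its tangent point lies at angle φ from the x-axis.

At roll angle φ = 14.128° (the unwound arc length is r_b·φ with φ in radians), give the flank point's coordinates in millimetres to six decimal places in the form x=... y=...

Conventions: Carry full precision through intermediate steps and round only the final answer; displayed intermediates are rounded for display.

x=109.733568 y=0.529221

class = single-mesh tooth geometry [base-circle involute, m = 4.771, 47T]
pitch radius r_p = m·N/2 = 4.771·47/2 = 112.118500
base radius r_b = r_p·cos α = 112.118500·cos 18.144° = 106.543617
roll angle φ = 14.128° = 0.24658012 rad
x = r_b·(cos φ + φ·sin φ) = 109.733568
y = r_b·(sin φ − φ·cos φ) = 0.529221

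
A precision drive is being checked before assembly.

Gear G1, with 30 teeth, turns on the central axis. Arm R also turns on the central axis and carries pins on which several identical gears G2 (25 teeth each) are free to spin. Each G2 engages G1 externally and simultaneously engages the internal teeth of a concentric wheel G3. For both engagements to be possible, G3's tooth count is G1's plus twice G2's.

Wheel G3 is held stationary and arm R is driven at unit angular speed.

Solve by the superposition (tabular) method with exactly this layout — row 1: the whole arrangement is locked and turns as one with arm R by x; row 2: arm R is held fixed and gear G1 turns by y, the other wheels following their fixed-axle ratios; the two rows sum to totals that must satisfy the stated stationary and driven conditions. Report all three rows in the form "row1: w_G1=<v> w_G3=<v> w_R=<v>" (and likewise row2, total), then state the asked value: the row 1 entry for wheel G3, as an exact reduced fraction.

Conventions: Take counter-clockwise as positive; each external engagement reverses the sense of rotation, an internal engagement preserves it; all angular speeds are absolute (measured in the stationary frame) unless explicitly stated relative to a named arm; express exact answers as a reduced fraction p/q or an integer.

recognized (axles ride arm R): planetary set, 30/25/80 teeth
row 1 (train locked, turned with arm): all members turn x
row 2: sun turns y, ring = −(30/80)·y, arm 0
boundary: total ω_ring = x − (30/80)·y = 0 and total ω_arm = x = 1  ⇒  y = 8/3, x = 1
row 2 ring = −(30/80)·8/3 = -1
totals (row 1 + row 2): sun 1 + 8/3 = 11/3, ring 1 + (-1) = 0, arm 1 + 0 = 1
asked cell (row1, ring) = 1

row1: w_G1=1 w_G3=1 w_R=1
row2: w_G1=8/3 w_G3=-1 w_R=0
total: w_G1=11/3 w_G3=0 w_R=1
asked value: 1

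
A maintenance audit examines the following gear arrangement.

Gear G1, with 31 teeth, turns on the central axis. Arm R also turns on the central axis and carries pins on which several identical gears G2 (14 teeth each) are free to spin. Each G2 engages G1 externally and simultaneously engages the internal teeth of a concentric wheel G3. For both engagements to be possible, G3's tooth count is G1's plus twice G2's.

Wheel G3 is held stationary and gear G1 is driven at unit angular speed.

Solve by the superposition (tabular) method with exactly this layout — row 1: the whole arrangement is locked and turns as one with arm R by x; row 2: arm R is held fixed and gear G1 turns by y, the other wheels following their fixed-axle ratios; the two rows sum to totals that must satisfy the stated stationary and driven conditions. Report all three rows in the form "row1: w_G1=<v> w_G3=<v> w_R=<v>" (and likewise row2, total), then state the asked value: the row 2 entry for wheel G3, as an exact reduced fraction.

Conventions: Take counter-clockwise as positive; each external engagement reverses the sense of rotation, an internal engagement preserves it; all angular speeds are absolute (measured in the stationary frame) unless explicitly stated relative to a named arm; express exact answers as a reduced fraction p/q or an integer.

recognized (axles ride arm R): planetary set, 31/14/59 teeth
row 1 — lock + rotate with arm: ω_sun = ω_ring = ω_arm = x
row 2 — arm fixed, fixed-axis ratios: sun y, ring −(31/59)·y, arm 0
boundary: total ω_ring = x − (31/59)·y = 0 and total ω_sun = x + y = 1  ⇒  y = 59/90, x = 31/90
row 2 ring = −(31/59)·59/90 = -31/90
totals (row 1 + row 2): sun 31/90 + 59/90 = 1, ring 31/90 + (-31/90) = 0, arm 31/90 + 0 = 31/90
asked cell (row2, ring) = -31/90

row1: w_G1=31/90 w_G3=31/90 w_R=31/90
row2: w_G1=59/90 w_G3=-31/90 w_R=0
total: w_G1=1 w_G3=0 w_R=31/90
asked value: -31/90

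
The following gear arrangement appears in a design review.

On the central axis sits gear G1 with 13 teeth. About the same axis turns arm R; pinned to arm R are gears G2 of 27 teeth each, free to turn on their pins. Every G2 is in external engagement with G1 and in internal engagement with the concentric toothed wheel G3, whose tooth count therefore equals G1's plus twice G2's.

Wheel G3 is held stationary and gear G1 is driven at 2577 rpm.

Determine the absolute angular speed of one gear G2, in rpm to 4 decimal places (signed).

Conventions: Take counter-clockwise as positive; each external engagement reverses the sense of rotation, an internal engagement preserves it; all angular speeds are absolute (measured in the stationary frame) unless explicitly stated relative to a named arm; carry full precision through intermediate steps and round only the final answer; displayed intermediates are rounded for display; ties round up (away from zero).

-620.3889 rpm

topology: planetary set — G1 13T / G2 27T / G3 67T, arm = carrier (Willis)
normalise by the input: solve with ω_sun = 1, then scale by 2577 rpm
ring teeth: 13 + 2·27 = 67
13(ω_sun−ω_arm) = −67(ω_ring−ω_arm),  ω_ring = 0, ω_sun = 1
13(1−ω_arm) = −67(0−ω_arm)  ⇒  80·ω_arm = 13  ⇒  ω_arm = 13/80
sun–planet mesh: 13·(1−13/80) = −27·(ω_p−ω_arm)  ⇒  ω_p−ω_arm = -871/2160
ω_p = 13/80 − 871/2160 = -13/54
scale: ω_p = -13/54 × 2577 rpm = -620.3889 rpm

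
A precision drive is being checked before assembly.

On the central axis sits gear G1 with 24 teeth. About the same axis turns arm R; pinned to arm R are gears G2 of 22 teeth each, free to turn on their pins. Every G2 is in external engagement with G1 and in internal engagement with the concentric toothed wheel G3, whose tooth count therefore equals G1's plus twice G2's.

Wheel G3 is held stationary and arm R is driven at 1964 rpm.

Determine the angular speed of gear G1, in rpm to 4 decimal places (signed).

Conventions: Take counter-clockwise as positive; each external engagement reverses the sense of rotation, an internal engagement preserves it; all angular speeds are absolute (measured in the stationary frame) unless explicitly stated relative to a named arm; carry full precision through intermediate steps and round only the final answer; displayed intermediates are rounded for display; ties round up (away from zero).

topology: planetary set — G1 24T / G2 22T / G3 68T, arm = carrier (Willis)
normalise by the input: solve with ω_arm = 1, then scale by 1964 rpm
ring teeth: 24 + 2·22 = 68
24(ω_sun−ω_arm) = −68(ω_ring−ω_arm),  ω_ring = 0, ω_arm = 1
ω_sun = 1 − (68/24)(0−1) = 23/6
scale: ω_sun = 23/6 × 1964 rpm = +7528.6667 rpm

+7528.6667 rpm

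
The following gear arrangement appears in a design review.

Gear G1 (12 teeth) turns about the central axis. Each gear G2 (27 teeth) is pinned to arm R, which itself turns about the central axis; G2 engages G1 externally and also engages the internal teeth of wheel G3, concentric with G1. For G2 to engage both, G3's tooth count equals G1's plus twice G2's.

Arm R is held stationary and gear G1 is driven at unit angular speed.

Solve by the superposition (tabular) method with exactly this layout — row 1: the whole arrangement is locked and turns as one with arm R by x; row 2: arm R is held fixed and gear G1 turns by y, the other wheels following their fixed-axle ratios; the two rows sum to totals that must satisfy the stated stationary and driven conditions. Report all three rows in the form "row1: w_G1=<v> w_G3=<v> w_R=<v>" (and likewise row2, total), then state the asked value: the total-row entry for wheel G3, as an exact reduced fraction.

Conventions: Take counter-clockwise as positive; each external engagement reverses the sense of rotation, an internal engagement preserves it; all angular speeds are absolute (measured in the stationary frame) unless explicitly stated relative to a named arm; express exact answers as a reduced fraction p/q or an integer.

class = planetary set [G3 = 12+2·27 = 66; Willis about the carrier]
superposition row 1 [locked train]: every member turns x
row 2: sun turns y, ring = −(12/66)·y, arm 0
boundary: total ω_arm = x = 0 and total ω_sun = x + y = 1  ⇒  y = 1, x = 0
row 2 ring = −(12/66)·1 = -2/11
totals (row 1 + row 2): sun 0 + 1 = 1, ring 0 + (-2/11) = -2/11, arm 0 + 0 = 0
asked cell (total, ring) = -2/11

row1: w_G1=0 w_G3=0 w_R=0
row2: w_G1=1 w_G3=-2/11 w_R=0
total: w_G1=1 w_G3=-2/11 w_R=0
asked value: -2/11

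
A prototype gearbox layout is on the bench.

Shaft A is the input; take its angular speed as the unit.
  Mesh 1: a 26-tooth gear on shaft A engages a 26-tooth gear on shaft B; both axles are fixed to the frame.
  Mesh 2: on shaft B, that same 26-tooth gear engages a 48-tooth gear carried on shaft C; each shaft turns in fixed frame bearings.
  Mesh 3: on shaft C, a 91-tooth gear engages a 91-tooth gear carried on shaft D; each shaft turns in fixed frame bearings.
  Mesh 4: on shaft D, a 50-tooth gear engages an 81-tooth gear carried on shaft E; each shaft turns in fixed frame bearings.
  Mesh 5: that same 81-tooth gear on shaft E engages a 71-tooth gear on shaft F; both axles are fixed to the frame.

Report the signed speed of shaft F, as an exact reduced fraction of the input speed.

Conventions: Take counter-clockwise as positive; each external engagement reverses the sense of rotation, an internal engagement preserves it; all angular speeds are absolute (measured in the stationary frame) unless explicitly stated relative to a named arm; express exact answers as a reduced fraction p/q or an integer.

-325/852

5-mesh fixed-axis compound train (all bearings frame-fixed)
mesh 1 [26T→26T]: |ω|/ω_in = 1×26/26 = 1, sense flips to −
mesh 2 [26T→48T]: |ω|/ω_in = 1×26/48 = 13/24, sense flips to +
mesh 3 [91T→91T]: |ω|/ω_in = (13/24)×91/91 = 13/24, sense flips to −
mesh 4 [50T→81T]: |ω|/ω_in = (13/24)×50/81 = 325/972, sense flips to +
mesh 5 [81T→71T]: |ω|/ω_in = (325/972)×81/71 = 325/852, sense flips to −
signed output speed (× input speed) = -325/852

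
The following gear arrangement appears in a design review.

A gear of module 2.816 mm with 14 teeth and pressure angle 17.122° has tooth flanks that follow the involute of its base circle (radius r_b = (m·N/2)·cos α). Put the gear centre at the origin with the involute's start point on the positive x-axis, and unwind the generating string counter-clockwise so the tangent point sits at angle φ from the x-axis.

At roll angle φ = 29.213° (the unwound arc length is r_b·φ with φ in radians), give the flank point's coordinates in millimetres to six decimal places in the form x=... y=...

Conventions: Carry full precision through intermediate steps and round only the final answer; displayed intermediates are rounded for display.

class = single-mesh tooth geometry [base-circle involute, m = 2.816, 14T]
pitch radius r_p = m·N/2 = 2.816·14/2 = 19.712000
base radius r_b = r_p·cos α = 19.712000·cos 17.122° = 18.838365
roll angle φ = 29.213° = 0.50986303 rad
x = r_b·(cos φ + φ·sin φ) = 21.130126
y = r_b·(sin φ − φ·cos φ) = 0.810868

x=21.130126 y=0.810868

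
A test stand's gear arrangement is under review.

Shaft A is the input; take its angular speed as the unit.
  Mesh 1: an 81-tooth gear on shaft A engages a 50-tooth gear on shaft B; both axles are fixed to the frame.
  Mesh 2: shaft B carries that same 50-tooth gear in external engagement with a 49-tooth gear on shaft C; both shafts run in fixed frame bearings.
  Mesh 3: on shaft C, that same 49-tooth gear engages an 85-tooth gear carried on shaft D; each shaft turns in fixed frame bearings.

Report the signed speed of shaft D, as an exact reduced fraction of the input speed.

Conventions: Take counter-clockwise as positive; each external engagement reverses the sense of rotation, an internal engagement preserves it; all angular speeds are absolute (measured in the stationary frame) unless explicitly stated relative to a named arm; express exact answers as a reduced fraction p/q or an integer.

-81/85

3-mesh fixed-axis compound train (all bearings frame-fixed)
mesh 1 [81T→50T]: |ω|/ω_in = 1×81/50 = 81/50, sense flips to −
mesh 2 [50T→49T]: |ω|/ω_in = (81/50)×50/49 = 81/49, sense flips to +
mesh 3 [49T→85T]: |ω|/ω_in = (81/49)×49/85 = 81/85, sense flips to −
signed output speed (× input speed) = -81/85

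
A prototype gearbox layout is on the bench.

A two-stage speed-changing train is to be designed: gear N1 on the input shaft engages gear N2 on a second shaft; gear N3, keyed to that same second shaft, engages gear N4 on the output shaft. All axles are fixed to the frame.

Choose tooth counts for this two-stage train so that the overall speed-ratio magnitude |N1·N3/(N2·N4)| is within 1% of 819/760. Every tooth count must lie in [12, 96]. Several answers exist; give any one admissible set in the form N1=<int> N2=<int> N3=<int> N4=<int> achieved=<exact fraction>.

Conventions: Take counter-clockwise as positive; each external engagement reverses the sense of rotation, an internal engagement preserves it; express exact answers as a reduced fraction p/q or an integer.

N1=13 N2=19 N3=63 N4=40 achieved=819/760

class = fixed-axis compound train [2-stage, 819/760 wanted]
target = 819/760 in lowest terms: an exact hit needs N1·N3 = k·819 and N2·N4 = k·760 for one integer k, every count in [12, 96]; additionally prefer no 1:1 stage (N1 ≠ N2, N3 ≠ N4)
k = 1: N1·N3 = 819 = 13·63, N2·N4 = 760 = 19·40
achieved = 13·63/(19·40) = 819/760; |achieved − target| = 0 ≤ 819/76000 ✓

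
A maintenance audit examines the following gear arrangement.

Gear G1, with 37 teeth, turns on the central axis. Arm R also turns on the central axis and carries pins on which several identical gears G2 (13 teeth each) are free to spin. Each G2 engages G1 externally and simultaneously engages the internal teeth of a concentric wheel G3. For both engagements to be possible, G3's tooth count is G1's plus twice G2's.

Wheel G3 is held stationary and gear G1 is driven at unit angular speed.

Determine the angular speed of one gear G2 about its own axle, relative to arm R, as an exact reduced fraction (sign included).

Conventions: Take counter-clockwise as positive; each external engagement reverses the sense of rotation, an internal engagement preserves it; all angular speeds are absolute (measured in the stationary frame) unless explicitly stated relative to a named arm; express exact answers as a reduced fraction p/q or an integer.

-2331/1300

planetary set (37T centre, 13T on arm, 63T internal) — Willis relation
ring teeth: 37 + 2·13 = 63
37(ω_sun−ω_arm) = −63(ω_ring−ω_arm),  ω_ring = 0, ω_sun = 1
37(1−ω_arm) = −63(0−ω_arm)  ⇒  100·ω_arm = 37  ⇒  ω_arm = 37/100
sun–planet mesh: 37·(1−37/100) = −13·(ω_p−ω_arm)  ⇒  ω_p−ω_arm = -2331/1300
exact speed ratio = -2331/1300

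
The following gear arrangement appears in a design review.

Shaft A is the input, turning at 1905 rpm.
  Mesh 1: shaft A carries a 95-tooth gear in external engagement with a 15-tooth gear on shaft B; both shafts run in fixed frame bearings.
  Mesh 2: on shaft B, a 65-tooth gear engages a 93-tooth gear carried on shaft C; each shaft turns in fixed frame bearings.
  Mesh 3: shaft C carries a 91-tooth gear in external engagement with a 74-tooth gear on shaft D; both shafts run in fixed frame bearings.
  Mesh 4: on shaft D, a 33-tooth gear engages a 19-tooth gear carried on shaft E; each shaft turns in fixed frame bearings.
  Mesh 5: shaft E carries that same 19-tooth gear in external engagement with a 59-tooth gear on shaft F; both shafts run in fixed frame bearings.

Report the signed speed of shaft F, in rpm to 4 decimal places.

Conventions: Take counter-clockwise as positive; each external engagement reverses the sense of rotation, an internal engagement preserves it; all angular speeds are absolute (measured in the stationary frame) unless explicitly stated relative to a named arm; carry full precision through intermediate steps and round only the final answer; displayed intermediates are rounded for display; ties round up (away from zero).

recognized (6 fixed axles, 5 meshes): fixed-axis compound train
mesh 1 [95T→15T]: ω = 1905.0000×95/15 = 12065.0000 rpm, sense flips to −
mesh 2 [65T→93T]: ω = 12065.0000×65/93 = 8432.5269 rpm, sense flips to +
mesh 3 [91T→74T]: ω = 8432.5269×91/74 = 10369.7290 rpm, sense flips to −
mesh 4 [33T→19T]: ω = 10369.7290×33/19 = 18010.5820 rpm, sense flips to +
mesh 5 [19T→59T]: ω = 18010.5820×19/59 = 5800.0179 rpm, sense flips to −
signed output speed = -5800.0179 rpm

-5800.0179 rpm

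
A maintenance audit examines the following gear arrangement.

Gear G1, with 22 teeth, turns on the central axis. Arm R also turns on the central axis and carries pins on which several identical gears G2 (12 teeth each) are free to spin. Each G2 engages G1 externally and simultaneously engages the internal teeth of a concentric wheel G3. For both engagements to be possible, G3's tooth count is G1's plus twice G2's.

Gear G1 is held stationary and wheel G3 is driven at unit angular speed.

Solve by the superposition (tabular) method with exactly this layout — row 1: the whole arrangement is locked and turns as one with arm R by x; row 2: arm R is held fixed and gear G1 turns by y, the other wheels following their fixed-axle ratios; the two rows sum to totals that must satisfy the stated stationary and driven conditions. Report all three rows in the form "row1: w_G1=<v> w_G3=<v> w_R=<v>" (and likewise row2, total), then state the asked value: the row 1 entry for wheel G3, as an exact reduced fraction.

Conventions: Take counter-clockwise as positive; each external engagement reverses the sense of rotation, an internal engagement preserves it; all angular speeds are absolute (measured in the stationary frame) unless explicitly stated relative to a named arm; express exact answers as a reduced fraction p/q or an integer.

planetary set (22T centre, 12T on arm, 46T internal) — Willis relation
row 1 — lock + rotate with arm: ω_sun = ω_ring = ω_arm = x
superposition row 2 [arm held]: sun y, ring −(22/46)·y, arm 0
boundary: total ω_sun = x + y = 0 and total ω_ring = x − (22/46)·y = 1  ⇒  y = -23/34, x = 23/34
row 2 ring = −(22/46)·(-23/34) = 11/34
totals (row 1 + row 2): sun 23/34 + (-23/34) = 0, ring 23/34 + 11/34 = 1, arm 23/34 + 0 = 23/34
asked cell (row1, ring) = 23/34

row1: w_G1=23/34 w_G3=23/34 w_R=23/34
row2: w_G1=-23/34 w_G3=11/34 w_R=0
total: w_G1=0 w_G3=1 w_R=23/34
asked value: 23/34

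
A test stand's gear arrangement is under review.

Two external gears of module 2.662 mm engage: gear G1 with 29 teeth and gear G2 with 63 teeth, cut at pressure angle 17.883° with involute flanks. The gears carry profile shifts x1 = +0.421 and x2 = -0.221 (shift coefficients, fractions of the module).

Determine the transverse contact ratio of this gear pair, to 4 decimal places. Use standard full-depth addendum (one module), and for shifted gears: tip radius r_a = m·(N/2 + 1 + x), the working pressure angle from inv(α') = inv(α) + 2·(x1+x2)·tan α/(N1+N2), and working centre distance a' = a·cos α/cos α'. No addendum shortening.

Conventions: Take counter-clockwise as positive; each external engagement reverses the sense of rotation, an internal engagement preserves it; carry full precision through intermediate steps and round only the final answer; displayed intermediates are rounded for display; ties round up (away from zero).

topology: single-mesh involute geometry — m = 2.662, 29T/63T pair
base radii: r_b1 = 36.734111, r_b2 = 79.801689
tip radii: r_a1 = 42.381702, r_a2 = 85.926698
inv(α') = inv(17.883°) + 2·(+0.421-0.221)·tan α/(29+63) = 0.01194923  ⇒  α' = 18.62187°
a' = a·cos α / cos α' = 122.4520·cos 17.883°/cos 18.62187° = 122.973903
action lengths: √(r_a1²−r_b1²) = 21.137970, √(r_a2²−r_b2²) = 31.860444
base pitch p_b = π·m·cos α = 7.958870
CR = (21.137970 + 31.860444 − 122.973903·sin 18.62187°)/7.958870 = 1.725152
contact ratio ≈ 1.7252

1.7252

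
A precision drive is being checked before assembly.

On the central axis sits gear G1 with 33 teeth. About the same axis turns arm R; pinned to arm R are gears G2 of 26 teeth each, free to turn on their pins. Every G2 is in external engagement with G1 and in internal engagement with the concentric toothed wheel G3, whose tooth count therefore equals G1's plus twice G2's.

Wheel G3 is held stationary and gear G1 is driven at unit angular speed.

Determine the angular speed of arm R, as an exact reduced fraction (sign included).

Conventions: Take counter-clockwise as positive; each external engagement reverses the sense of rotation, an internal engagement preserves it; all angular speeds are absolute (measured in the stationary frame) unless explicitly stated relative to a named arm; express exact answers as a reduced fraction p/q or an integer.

recognized (axles ride arm R): planetary set, 33/26/85 teeth
ring teeth: 33 + 2·26 = 85
33(ω_sun−ω_arm) = −85(ω_ring−ω_arm),  ω_ring = 0, ω_sun = 1
33(1−ω_arm) = −85(0−ω_arm)  ⇒  118·ω_arm = 33  ⇒  ω_arm = 33/118
exact speed ratio = 33/118

33/118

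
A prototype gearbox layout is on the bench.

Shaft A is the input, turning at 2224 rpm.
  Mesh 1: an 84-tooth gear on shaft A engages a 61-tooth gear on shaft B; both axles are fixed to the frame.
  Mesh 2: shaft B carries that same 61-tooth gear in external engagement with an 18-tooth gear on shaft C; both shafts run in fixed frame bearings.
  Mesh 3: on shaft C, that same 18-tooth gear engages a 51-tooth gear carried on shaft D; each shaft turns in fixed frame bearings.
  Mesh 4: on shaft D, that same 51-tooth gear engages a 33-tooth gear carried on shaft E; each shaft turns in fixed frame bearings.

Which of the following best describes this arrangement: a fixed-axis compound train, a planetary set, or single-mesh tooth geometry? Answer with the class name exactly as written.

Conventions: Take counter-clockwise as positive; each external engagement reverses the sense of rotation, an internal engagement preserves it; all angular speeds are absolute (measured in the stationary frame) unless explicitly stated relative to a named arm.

class = fixed-axis compound train [4 meshes; 4 ratios multiply, 4 sense flips]
classification: fixed-axis compound train

fixed-axis compound train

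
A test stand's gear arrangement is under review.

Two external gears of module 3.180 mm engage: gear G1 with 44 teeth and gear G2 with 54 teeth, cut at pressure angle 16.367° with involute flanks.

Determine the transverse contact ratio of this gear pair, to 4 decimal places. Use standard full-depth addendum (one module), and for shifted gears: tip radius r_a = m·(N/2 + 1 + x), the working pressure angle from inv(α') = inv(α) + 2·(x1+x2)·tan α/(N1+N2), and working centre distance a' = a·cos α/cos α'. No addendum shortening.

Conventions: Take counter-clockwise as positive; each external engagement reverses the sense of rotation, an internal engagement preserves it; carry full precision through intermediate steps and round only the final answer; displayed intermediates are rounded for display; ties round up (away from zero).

1.9743

topology: single-mesh involute geometry — m = 3.180, 44T/54T pair
base radii: r_b1 = 67.124971, r_b2 = 82.380646
tip radii: r_a1 = 73.140000, r_a2 = 89.040000
no profile shift: α' = α, a' = a
action lengths: √(r_a1²−r_b1²) = 29.046477, √(r_a2²−r_b2²) = 33.786842
base pitch p_b = π·m·cos α = 9.585423
CR = (29.046477 + 33.786842 − 155.820000·sin 16.36700°)/9.585423 = 1.974349
contact ratio ≈ 1.9743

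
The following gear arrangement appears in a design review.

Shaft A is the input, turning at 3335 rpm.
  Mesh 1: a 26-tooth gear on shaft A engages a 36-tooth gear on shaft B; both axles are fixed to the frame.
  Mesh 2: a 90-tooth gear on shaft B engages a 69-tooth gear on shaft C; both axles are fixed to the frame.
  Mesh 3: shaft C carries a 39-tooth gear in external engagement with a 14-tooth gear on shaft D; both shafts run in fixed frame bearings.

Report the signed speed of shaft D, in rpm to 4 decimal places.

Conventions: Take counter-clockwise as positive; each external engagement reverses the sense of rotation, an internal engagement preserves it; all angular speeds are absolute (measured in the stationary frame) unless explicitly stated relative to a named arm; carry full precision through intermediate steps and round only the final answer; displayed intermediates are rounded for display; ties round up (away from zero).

topology: fixed-axis compound train — 3 meshes, A→D
mesh 1 [26T→36T]: ω = 3335.0000×26/36 = 2408.6111 rpm, sense flips to −
mesh 2 [90T→69T]: ω = 2408.6111×90/69 = 3141.6667 rpm, sense flips to +
mesh 3 [39T→14T]: ω = 3141.6667×39/14 = 8751.7857 rpm, sense flips to −
signed output speed = -8751.7857 rpm

-8751.7857 rpm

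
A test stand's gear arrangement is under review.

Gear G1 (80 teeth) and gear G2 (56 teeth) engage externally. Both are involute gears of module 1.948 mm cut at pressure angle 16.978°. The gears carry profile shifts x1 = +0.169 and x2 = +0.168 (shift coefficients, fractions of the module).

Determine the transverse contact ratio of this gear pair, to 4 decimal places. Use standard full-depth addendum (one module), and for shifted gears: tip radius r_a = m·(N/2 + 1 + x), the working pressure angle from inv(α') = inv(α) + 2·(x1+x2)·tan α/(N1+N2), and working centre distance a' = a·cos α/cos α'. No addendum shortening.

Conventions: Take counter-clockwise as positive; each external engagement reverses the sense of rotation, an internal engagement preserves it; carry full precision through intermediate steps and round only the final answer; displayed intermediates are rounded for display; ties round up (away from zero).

1.9351

single-mesh involute tooth geometry (80T engaging 56T at module 1.948)
base radii: r_b1 = 74.524009, r_b2 = 52.166806
tip radii: r_a1 = 80.197212, r_a2 = 56.819264
inv(α') = inv(16.978°) + 2·(+0.169+0.168)·tan α/(80+56) = 0.01050195  ⇒  α' = 17.85854°
a' = a·cos α / cos α' = 132.4640·cos 16.978°/cos 17.85854° = 133.104231
action lengths: √(r_a1²−r_b1²) = 29.627098, √(r_a2²−r_b2²) = 22.517840
base pitch p_b = π·m·cos α = 5.853102
CR = (29.627098 + 22.517840 − 133.104231·sin 17.85854°)/5.853102 = 1.935067
contact ratio ≈ 1.9351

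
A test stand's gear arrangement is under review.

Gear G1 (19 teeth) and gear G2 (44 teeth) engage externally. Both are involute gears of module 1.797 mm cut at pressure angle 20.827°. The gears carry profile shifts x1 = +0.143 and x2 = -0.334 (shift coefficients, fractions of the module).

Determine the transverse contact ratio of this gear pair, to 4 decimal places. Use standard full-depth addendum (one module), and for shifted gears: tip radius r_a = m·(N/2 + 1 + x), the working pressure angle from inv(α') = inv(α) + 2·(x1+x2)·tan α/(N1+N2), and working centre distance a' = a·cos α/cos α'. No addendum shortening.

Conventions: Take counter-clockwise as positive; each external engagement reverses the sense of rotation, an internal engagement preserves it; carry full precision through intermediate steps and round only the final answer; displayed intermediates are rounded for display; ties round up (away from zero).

class = single-mesh tooth geometry [involute pair 19T × 44T, m = 1.797]
base radii: r_b1 = 15.956018, r_b2 = 36.950779
tip radii: r_a1 = 19.125471, r_a2 = 40.730802
inv(α') = inv(20.827°) + 2·(+0.143-0.334)·tan α/(19+44) = 0.01459740  ⇒  α' = 19.86626°
a' = a·cos α / cos α' = 56.6055·cos 20.827°/cos 19.86626° = 56.254597
action lengths: √(r_a1²−r_b1²) = 10.544626, √(r_a2²−r_b2²) = 17.135875
base pitch p_b = π·m·cos α = 5.276559
CR = (10.544626 + 17.135875 − 56.254597·sin 19.86626°)/5.276559 = 1.622978
contact ratio ≈ 1.6230

1.6230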